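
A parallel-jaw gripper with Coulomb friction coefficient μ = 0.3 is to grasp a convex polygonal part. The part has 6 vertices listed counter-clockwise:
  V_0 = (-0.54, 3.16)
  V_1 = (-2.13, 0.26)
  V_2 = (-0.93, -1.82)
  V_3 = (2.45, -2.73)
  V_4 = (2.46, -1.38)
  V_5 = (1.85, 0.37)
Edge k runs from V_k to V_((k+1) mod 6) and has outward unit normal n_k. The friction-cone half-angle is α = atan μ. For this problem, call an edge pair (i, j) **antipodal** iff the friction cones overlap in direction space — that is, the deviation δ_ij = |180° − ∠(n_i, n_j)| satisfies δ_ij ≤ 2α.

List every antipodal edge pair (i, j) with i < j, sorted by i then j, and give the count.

count = 4; pairs: (0,3), (1,3), (1,4), (1,5)

α = atan 0.3 = 16.70°;  2α = 33.40°
n_0 = (-0.8769, +0.4808)
n_1 = (-0.8662, -0.4997)
n_2 = (-0.2600, -0.9656)
n_3 = (+1.0000, -0.0074)
n_4 = (+0.9443, +0.3291)
n_5 = (+0.7594, +0.6506)
  (0,1): δ = 121.28°  ·
  (0,2): δ = 76.33°  ·
  (0,3): δ = 28.31°  ✓
  (0,4): δ = 47.95°  ·
  (0,5): δ = 69.32°  ·
  (1,2): δ = 135.05°  ·
  (1,3): δ = 30.41°  ✓
  (1,4): δ = 10.76°  ✓
  (1,5): δ = 10.60°  ✓
  (2,3): δ = 75.36°  ·
  (2,4): δ = 55.71°  ·
  (2,5): δ = 34.35°  ·
  (3,4): δ = 160.36°  ·
  (3,5): δ = 138.99°  ·
  (4,5): δ = 158.63°  ·
antipodal pairs: 4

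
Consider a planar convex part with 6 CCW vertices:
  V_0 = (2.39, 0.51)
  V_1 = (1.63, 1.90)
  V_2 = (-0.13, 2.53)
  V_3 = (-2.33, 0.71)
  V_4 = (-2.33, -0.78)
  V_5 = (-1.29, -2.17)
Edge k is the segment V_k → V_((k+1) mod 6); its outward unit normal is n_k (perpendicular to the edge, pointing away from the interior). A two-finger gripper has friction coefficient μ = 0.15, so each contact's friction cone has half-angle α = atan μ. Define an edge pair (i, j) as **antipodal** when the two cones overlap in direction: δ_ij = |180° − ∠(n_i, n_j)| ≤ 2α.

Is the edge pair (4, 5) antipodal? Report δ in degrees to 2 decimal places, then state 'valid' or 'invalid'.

α = atan 0.15 = 8.53°;  2α = 17.06°
edge 4: e_4 = (+1.04, -1.39);  n_4 = (-0.8007, -0.5991)
edge 5: e_5 = (+3.68, +2.68);  n_5 = (+0.5887, -0.8084)
∠(n_4, n_5) = 89.26°
δ = |180° − 89.26°| = 90.74°
90.74° > 2α = 17.06°  →  invalid

δ = 90.74°, invalid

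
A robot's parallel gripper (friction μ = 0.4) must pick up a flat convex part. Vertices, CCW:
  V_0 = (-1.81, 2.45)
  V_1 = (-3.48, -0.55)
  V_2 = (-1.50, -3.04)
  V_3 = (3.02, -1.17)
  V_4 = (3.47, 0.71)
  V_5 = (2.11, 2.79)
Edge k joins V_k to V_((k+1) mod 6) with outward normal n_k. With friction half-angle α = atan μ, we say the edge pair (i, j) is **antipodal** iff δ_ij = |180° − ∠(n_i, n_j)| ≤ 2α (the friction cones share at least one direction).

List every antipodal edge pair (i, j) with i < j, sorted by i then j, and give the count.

count = 4; pairs: (0,2), (0,3), (1,4), (2,5)

α = atan 0.4 = 21.80°;  2α = 43.60°
n_0 = (-0.8737, +0.4864)
n_1 = (-0.7827, -0.6224)
n_2 = (+0.3823, -0.9240)
n_3 = (+0.9725, -0.2328)
n_4 = (+0.8370, +0.5472)
n_5 = (-0.0864, +0.9963)
  (0,1): δ = 112.41°  ·
  (0,2): δ = 38.42°  ✓
  (0,3): δ = 15.64°  ✓
  (0,4): δ = 62.28°  ·
  (0,5): δ = 124.06°  ·
  (1,2): δ = 106.02°  ·
  (1,3): δ = 51.95°  ·
  (1,4): δ = 5.31°  ✓
  (1,5): δ = 56.47°  ·
  (2,3): δ = 125.94°  ·
  (2,4): δ = 79.30°  ·
  (2,5): δ = 17.52°  ✓
  (3,4): δ = 133.36°  ·
  (3,5): δ = 71.58°  ·
  (4,5): δ = 118.22°  ·
antipodal pairs: 4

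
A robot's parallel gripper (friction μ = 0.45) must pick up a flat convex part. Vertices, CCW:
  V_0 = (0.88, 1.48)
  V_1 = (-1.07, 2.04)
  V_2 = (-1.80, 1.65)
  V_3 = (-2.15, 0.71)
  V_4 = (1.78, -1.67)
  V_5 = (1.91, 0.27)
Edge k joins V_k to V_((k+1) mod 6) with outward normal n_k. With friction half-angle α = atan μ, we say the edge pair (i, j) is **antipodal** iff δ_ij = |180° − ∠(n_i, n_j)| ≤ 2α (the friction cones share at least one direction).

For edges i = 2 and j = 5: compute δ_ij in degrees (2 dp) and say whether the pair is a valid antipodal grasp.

α = atan 0.45 = 24.23°;  2α = 48.46°
edge 2: e_2 = (-0.35, -0.94);  n_2 = (-0.9371, +0.3489)
edge 5: e_5 = (-1.03, +1.21);  n_5 = (+0.7615, +0.6482)
∠(n_2, n_5) = 119.17°
δ = |180° − 119.17°| = 60.83°
60.83° > 2α = 48.46°  →  invalid

δ = 60.83°, invalid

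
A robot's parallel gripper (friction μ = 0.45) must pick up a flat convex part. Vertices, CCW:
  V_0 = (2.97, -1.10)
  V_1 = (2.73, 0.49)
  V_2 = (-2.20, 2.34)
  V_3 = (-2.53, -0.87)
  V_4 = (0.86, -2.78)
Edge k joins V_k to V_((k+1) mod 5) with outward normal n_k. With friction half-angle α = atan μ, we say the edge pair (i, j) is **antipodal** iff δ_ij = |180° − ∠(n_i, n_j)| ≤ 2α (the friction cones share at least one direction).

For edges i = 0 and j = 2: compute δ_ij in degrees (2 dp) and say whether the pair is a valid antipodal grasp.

δ = 14.45°, valid

α = atan 0.45 = 24.23°;  2α = 48.46°
edge 0: e_0 = (-0.24, +1.59);  n_0 = (+0.9888, +0.1493)
edge 2: e_2 = (-0.33, -3.21);  n_2 = (-0.9948, +0.1023)
∠(n_0, n_2) = 165.55°
δ = |180° − 165.55°| = 14.45°
14.45° ≤ 2α = 48.46°  →  valid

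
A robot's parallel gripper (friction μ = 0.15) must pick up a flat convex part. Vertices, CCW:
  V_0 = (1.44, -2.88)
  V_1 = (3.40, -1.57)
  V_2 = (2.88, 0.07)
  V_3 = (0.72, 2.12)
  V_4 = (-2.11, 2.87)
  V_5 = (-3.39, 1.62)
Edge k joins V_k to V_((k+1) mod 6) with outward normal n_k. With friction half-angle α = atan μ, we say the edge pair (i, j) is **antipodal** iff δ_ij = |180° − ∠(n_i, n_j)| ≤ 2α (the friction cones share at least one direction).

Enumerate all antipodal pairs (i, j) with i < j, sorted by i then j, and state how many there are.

count = 2; pairs: (0,4), (2,5)

α = atan 0.15 = 8.53°;  2α = 17.06°
n_0 = (+0.5557, -0.8314)
n_1 = (+0.9532, +0.3022)
n_2 = (+0.6884, +0.7253)
n_3 = (+0.2562, +0.9666)
n_4 = (-0.6987, +0.7154)
n_5 = (-0.6817, -0.7317)
  (0,1): δ = 106.17°  ·
  (0,2): δ = 77.26°  ·
  (0,3): δ = 48.60°  ·
  (0,4): δ = 10.56°  ✓
  (0,5): δ = 103.27°  ·
  (1,2): δ = 151.10°  ·
  (1,3): δ = 122.44°  ·
  (1,4): δ = 63.27°  ·
  (1,5): δ = 29.43°  ·
  (2,3): δ = 151.34°  ·
  (2,4): δ = 92.18°  ·
  (2,5): δ = 0.53°  ✓
  (3,4): δ = 120.84°  ·
  (3,5): δ = 28.13°  ·
  (4,5): δ = 87.29°  ·
antipodal pairs: 2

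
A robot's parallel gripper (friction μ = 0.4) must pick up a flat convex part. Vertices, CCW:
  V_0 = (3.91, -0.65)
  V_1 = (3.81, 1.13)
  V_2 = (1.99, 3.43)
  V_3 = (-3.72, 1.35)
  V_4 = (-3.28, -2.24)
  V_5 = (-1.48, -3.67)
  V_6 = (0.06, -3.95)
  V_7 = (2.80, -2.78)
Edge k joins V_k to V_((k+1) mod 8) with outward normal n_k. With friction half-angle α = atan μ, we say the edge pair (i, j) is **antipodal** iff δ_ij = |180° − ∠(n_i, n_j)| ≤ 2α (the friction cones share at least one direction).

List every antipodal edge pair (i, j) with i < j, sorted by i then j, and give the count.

count = 8; pairs: (0,3), (1,3), (1,4), (1,5), (2,5), (2,6), (2,7), (3,7)

α = atan 0.4 = 21.80°;  2α = 43.60°
n_0 = (+0.9984, +0.0561)
n_1 = (+0.7842, +0.6205)
n_2 = (-0.3423, +0.9396)
n_3 = (-0.9926, -0.1217)
n_4 = (-0.6220, -0.7830)
n_5 = (-0.1789, -0.9839)
n_6 = (+0.3927, -0.9197)
n_7 = (+0.8868, -0.4621)
  (0,1): δ = 144.86°  ·
  (0,2): δ = 73.20°  ·
  (0,3): δ = 3.77°  ✓
  (0,4): δ = 48.32°  ·
  (0,5): δ = 76.48°  ·
  (0,6): δ = 109.91°  ·
  (0,7): δ = 149.26°  ·
  (1,2): δ = 108.34°  ·
  (1,3): δ = 31.37°  ✓
  (1,4): δ = 13.18°  ✓
  (1,5): δ = 41.34°  ✓
  (1,6): δ = 74.77°  ·
  (1,7): δ = 114.12°  ·
  (2,3): δ = 103.03°  ·
  (2,4): δ = 58.48°  ·
  (2,5): δ = 30.32°  ✓
  (2,6): δ = 3.11°  ✓
  (2,7): δ = 42.46°  ✓
  (3,4): δ = 135.45°  ·
  (3,5): δ = 107.29°  ·
  (3,6): δ = 73.86°  ·
  (3,7): δ = 34.51°  ✓
  (4,5): δ = 151.84°  ·
  (4,6): δ = 118.41°  ·
  (4,7): δ = 79.06°  ·
  (5,6): δ = 146.57°  ·
  (5,7): δ = 107.22°  ·
  (6,7): δ = 140.65°  ·
antipodal pairs: 8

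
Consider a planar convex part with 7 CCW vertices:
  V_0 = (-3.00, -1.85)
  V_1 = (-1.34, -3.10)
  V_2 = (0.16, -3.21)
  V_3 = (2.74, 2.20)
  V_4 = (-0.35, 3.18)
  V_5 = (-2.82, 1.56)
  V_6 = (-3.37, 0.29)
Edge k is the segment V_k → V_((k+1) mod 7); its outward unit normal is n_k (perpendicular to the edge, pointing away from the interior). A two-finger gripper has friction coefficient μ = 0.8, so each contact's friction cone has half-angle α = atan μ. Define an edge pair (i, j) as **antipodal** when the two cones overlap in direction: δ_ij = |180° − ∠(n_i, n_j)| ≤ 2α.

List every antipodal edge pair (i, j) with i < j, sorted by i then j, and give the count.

α = atan 0.8 = 38.66°;  2α = 77.32°
n_0 = (-0.6015, -0.7988)
n_1 = (-0.0731, -0.9973)
n_2 = (+0.9026, -0.4305)
n_3 = (+0.3023, +0.9532)
n_4 = (-0.5484, +0.8362)
n_5 = (-0.9176, +0.3974)
n_6 = (-0.9854, -0.1704)
  (0,1): δ = 147.21°  ·
  (0,2): δ = 78.52°  ·
  (0,3): δ = 19.38°  ✓
  (0,4): δ = 70.24°  ✓
  (0,5): δ = 103.56°  ·
  (0,6): δ = 136.79°  ·
  (1,2): δ = 111.30°  ·
  (1,3): δ = 13.40°  ✓
  (1,4): δ = 37.45°  ✓
  (1,5): δ = 70.78°  ✓
  (1,6): δ = 104.00°  ·
  (2,3): δ = 82.10°  ·
  (2,4): δ = 31.24°  ✓
  (2,5): δ = 2.08°  ✓
  (2,6): δ = 35.31°  ✓
  (3,4): δ = 129.14°  ·
  (3,5): δ = 95.82°  ·
  (3,6): δ = 62.59°  ✓
  (4,5): δ = 146.68°  ·
  (4,6): δ = 113.45°  ·
  (5,6): δ = 146.77°  ·
antipodal pairs: 9

count = 9; pairs: (0,3), (0,4), (1,3), (1,4), (1,5), (2,4), (2,5), (2,6), (3,6)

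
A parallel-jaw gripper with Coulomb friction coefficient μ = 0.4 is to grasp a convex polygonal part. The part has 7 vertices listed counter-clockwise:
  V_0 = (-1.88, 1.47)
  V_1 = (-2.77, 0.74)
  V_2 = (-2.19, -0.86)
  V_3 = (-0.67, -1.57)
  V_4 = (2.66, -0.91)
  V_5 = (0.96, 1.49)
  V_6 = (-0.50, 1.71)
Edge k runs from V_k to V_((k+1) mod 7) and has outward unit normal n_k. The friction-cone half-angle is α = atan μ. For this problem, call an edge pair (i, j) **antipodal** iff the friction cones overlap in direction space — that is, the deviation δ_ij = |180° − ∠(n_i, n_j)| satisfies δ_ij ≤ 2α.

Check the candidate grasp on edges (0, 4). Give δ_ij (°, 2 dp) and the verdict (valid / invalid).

δ = 85.95°, invalid

α = atan 0.4 = 21.80°;  2α = 43.60°
edge 0: e_0 = (-0.89, -0.73);  n_0 = (-0.6342, +0.7732)
edge 4: e_4 = (-1.70, +2.40);  n_4 = (+0.8160, +0.5780)
∠(n_0, n_4) = 94.05°
δ = |180° − 94.05°| = 85.95°
85.95° > 2α = 43.60°  →  invalid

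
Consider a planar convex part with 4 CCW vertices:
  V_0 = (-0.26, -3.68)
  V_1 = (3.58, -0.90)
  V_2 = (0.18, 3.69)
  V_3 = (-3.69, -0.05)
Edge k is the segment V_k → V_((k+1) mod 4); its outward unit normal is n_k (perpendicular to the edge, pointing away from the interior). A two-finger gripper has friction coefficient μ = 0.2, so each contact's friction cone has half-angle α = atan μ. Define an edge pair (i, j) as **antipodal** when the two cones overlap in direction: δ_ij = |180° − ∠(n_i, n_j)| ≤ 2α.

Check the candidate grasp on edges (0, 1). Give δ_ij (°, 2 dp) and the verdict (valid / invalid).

δ = 89.37°, invalid

α = atan 0.2 = 11.31°;  2α = 22.62°
edge 0: e_0 = (+3.84, +2.78);  n_0 = (+0.5864, -0.8100)
edge 1: e_1 = (-3.40, +4.59);  n_1 = (+0.8036, +0.5952)
∠(n_0, n_1) = 90.63°
δ = |180° − 90.63°| = 89.37°
89.37° > 2α = 22.62°  →  invalid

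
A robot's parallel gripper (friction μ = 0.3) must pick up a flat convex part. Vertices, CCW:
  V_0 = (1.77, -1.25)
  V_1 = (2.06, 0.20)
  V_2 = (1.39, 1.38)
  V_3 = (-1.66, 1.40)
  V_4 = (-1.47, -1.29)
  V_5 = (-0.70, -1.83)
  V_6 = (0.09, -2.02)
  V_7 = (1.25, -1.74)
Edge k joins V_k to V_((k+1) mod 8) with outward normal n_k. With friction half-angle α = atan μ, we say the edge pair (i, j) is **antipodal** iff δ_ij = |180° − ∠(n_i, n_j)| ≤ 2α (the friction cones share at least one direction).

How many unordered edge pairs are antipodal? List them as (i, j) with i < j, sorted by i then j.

count = 5; pairs: (0,3), (1,3), (1,4), (2,5), (2,6)

α = atan 0.3 = 16.70°;  2α = 33.40°
n_0 = (+0.9806, -0.1961)
n_1 = (+0.8696, +0.4938)
n_2 = (+0.0066, +1.0000)
n_3 = (-0.9975, -0.0705)
n_4 = (-0.5742, -0.8187)
n_5 = (-0.2338, -0.9723)
n_6 = (+0.2346, -0.9721)
n_7 = (+0.6858, -0.7278)
  (0,1): δ = 139.10°  ·
  (0,2): δ = 79.07°  ·
  (0,3): δ = 15.35°  ✓
  (0,4): δ = 66.27°  ·
  (0,5): δ = 87.79°  ·
  (0,6): δ = 114.88°  ·
  (0,7): δ = 144.61°  ·
  (1,2): δ = 119.96°  ·
  (1,3): δ = 25.55°  ✓
  (1,4): δ = 25.37°  ✓
  (1,5): δ = 46.89°  ·
  (1,6): δ = 73.98°  ·
  (1,7): δ = 103.71°  ·
  (2,3): δ = 85.58°  ·
  (2,4): δ = 34.67°  ·
  (2,5): δ = 13.15°  ✓
  (2,6): δ = 13.95°  ✓
  (2,7): δ = 43.67°  ·
  (3,4): δ = 129.08°  ·
  (3,5): δ = 107.56°  ·
  (3,6): δ = 80.47°  ·
  (3,7): δ = 50.74°  ·
  (4,5): δ = 158.48°  ·
  (4,6): δ = 131.39°  ·
  (4,7): δ = 101.66°  ·
  (5,6): δ = 152.91°  ·
  (5,7): δ = 123.18°  ·
  (6,7): δ = 150.27°  ·
antipodal pairs: 5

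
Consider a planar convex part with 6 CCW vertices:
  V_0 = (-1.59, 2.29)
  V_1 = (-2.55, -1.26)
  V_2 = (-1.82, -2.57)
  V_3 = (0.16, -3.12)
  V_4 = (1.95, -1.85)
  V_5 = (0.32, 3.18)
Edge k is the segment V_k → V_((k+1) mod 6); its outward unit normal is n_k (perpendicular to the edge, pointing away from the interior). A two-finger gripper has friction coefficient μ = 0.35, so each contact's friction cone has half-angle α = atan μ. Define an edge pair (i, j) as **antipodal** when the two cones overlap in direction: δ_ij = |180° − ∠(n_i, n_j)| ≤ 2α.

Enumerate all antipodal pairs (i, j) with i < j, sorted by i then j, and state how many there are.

α = atan 0.35 = 19.29°;  2α = 38.58°
n_0 = (-0.9653, +0.2610)
n_1 = (-0.8735, -0.4868)
n_2 = (-0.2676, -0.9635)
n_3 = (+0.5786, -0.8156)
n_4 = (+0.9513, +0.3083)
n_5 = (-0.4224, +0.9064)
  (0,1): δ = 135.74°  ·
  (0,2): δ = 90.39°  ·
  (0,3): δ = 39.51°  ·
  (0,4): δ = 33.09°  ✓
  (0,5): δ = 130.12°  ·
  (1,2): δ = 134.65°  ·
  (1,3): δ = 83.77°  ·
  (1,4): δ = 11.17°  ✓
  (1,5): δ = 85.86°  ·
  (2,3): δ = 129.12°  ·
  (2,4): δ = 56.52°  ·
  (2,5): δ = 40.51°  ·
  (3,4): δ = 107.40°  ·
  (3,5): δ = 10.37°  ✓
  (4,5): δ = 82.97°  ·
antipodal pairs: 3

count = 3; pairs: (0,4), (1,4), (3,5)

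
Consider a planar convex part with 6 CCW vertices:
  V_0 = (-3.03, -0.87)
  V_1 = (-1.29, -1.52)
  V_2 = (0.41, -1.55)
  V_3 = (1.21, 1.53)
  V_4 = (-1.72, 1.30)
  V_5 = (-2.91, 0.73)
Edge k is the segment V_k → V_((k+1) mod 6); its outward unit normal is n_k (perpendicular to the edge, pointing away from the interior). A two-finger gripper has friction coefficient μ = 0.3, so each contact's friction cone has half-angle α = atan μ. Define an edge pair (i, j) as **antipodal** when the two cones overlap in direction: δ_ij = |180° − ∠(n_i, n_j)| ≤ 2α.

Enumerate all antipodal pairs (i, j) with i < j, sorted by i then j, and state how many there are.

α = atan 0.3 = 16.70°;  2α = 33.40°
n_0 = (-0.3499, -0.9368)
n_1 = (-0.0176, -0.9998)
n_2 = (+0.9679, -0.2514)
n_3 = (-0.0783, +0.9969)
n_4 = (-0.4320, +0.9019)
n_5 = (-0.9972, +0.0748)
  (0,1): δ = 160.53°  ·
  (0,2): δ = 84.08°  ·
  (0,3): δ = 24.97°  ✓
  (0,4): δ = 46.08°  ·
  (0,5): δ = 106.19°  ·
  (1,2): δ = 103.55°  ·
  (1,3): δ = 5.50°  ✓
  (1,4): δ = 26.61°  ✓
  (1,5): δ = 86.72°  ·
  (2,3): δ = 70.95°  ·
  (2,4): δ = 49.85°  ·
  (2,5): δ = 10.27°  ✓
  (3,4): δ = 158.89°  ·
  (3,5): δ = 98.78°  ·
  (4,5): δ = 119.88°  ·
antipodal pairs: 4

count = 4; pairs: (0,3), (1,3), (1,4), (2,5)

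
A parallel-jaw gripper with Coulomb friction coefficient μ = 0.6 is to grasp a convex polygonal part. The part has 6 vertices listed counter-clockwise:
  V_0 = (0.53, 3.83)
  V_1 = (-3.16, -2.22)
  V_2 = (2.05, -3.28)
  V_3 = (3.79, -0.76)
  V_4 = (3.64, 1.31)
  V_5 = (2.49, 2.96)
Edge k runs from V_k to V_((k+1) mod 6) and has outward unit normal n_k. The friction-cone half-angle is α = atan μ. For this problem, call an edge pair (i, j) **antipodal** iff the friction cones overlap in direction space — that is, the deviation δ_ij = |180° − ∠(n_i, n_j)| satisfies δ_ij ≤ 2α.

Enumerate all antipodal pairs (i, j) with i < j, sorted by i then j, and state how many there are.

α = atan 0.6 = 30.96°;  2α = 61.93°
n_0 = (-0.8537, +0.5207)
n_1 = (-0.1994, -0.9799)
n_2 = (+0.8229, -0.5682)
n_3 = (+0.9974, +0.0723)
n_4 = (+0.8204, +0.5718)
n_5 = (+0.4057, +0.9140)
  (0,1): δ = 70.12°  ·
  (0,2): δ = 3.24°  ✓
  (0,3): δ = 35.52°  ✓
  (0,4): δ = 66.26°  ·
  (0,5): δ = 97.44°  ·
  (1,2): δ = 113.12°  ·
  (1,3): δ = 74.36°  ·
  (1,4): δ = 43.62°  ✓
  (1,5): δ = 12.44°  ✓
  (2,3): δ = 141.23°  ·
  (2,4): δ = 110.50°  ·
  (2,5): δ = 79.31°  ·
  (3,4): δ = 149.27°  ·
  (3,5): δ = 118.08°  ·
  (4,5): δ = 148.81°  ·
antipodal pairs: 4

count = 4; pairs: (0,2), (0,3), (1,4), (1,5)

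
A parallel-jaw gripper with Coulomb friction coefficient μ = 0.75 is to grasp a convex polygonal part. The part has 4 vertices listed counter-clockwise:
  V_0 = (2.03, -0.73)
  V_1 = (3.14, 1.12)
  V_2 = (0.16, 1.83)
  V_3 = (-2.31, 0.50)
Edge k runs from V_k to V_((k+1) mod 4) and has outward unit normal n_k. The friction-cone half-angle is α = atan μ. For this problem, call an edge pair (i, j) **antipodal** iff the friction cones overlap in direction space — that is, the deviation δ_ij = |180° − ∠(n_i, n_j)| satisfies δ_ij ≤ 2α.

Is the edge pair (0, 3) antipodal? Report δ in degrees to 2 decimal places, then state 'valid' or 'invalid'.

δ = 105.14°, invalid

α = atan 0.75 = 36.87°;  2α = 73.74°
edge 0: e_0 = (+1.11, +1.85);  n_0 = (+0.8575, -0.5145)
edge 3: e_3 = (+4.34, -1.23);  n_3 = (-0.2727, -0.9621)
∠(n_0, n_3) = 74.86°
δ = |180° − 74.86°| = 105.14°
105.14° > 2α = 73.74°  →  invalid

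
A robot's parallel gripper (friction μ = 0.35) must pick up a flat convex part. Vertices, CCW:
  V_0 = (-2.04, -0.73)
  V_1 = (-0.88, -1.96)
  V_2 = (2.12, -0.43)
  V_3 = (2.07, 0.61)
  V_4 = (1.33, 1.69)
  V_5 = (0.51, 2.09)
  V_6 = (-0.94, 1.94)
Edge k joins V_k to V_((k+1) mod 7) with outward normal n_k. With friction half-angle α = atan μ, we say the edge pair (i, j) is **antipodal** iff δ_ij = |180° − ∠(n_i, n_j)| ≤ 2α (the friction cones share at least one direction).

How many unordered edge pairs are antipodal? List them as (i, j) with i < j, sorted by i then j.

count = 4; pairs: (0,3), (0,4), (1,5), (2,6)

α = atan 0.35 = 19.29°;  2α = 38.58°
n_0 = (-0.7275, -0.6861)
n_1 = (+0.4543, -0.8908)
n_2 = (+0.9988, +0.0480)
n_3 = (+0.8249, +0.5652)
n_4 = (+0.4384, +0.8988)
n_5 = (-0.1029, +0.9947)
n_6 = (-0.9246, +0.3809)
  (0,1): δ = 106.30°  ·
  (0,2): δ = 40.57°  ·
  (0,3): δ = 8.90°  ✓
  (0,4): δ = 20.67°  ✓
  (0,5): δ = 52.58°  ·
  (0,6): δ = 114.29°  ·
  (1,2): δ = 114.27°  ·
  (1,3): δ = 82.60°  ·
  (1,4): δ = 53.02°  ·
  (1,5): δ = 21.12°  ✓
  (1,6): δ = 40.59°  ·
  (2,3): δ = 148.33°  ·
  (2,4): δ = 118.76°  ·
  (2,5): δ = 86.85°  ·
  (2,6): δ = 25.14°  ✓
  (3,4): δ = 150.42°  ·
  (3,5): δ = 118.51°  ·
  (3,6): δ = 56.81°  ·
  (4,5): δ = 148.09°  ·
  (4,6): δ = 86.39°  ·
  (5,6): δ = 118.30°  ·
antipodal pairs: 4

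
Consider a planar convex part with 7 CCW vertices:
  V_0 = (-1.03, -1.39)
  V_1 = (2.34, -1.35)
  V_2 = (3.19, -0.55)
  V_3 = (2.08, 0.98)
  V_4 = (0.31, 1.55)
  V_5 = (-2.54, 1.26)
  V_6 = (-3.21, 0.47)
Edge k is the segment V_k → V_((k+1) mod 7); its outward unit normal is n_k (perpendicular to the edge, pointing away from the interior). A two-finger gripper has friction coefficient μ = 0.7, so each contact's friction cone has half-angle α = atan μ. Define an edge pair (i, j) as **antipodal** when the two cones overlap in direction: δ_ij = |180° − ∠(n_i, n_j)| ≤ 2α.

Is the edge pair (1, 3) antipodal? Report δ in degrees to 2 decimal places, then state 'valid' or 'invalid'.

δ = 61.11°, valid

α = atan 0.7 = 34.99°;  2α = 69.98°
edge 1: e_1 = (+0.85, +0.80);  n_1 = (+0.6854, -0.7282)
edge 3: e_3 = (-1.77, +0.57);  n_3 = (+0.3065, +0.9519)
∠(n_1, n_3) = 118.89°
δ = |180° − 118.89°| = 61.11°
61.11° ≤ 2α = 69.98°  →  valid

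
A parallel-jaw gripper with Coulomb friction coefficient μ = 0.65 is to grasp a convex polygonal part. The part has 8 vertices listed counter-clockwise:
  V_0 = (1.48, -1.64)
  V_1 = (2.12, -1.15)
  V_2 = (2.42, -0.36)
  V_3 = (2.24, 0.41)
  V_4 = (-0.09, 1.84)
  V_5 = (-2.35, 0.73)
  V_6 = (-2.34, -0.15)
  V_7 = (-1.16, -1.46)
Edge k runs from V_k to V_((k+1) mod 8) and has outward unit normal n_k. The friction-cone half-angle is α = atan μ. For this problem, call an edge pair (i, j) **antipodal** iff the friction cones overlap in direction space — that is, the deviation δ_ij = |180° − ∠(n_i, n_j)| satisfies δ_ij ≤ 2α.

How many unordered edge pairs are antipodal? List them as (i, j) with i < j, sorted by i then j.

count = 11; pairs: (0,4), (0,5), (1,4), (1,5), (1,6), (2,5), (2,6), (3,5), (3,6), (3,7), (4,7)

α = atan 0.65 = 33.02°;  2α = 66.05°
n_0 = (+0.6079, -0.7940)
n_1 = (+0.9349, -0.3550)
n_2 = (+0.9737, +0.2276)
n_3 = (+0.5231, +0.8523)
n_4 = (-0.4408, +0.8976)
n_5 = (-0.9999, -0.0114)
n_6 = (-0.7430, -0.6693)
n_7 = (-0.0680, -0.9977)
  (0,1): δ = 148.23°  ·
  (0,2): δ = 114.28°  ·
  (0,3): δ = 68.98°  ·
  (0,4): δ = 11.28°  ✓
  (0,5): δ = 53.21°  ✓
  (0,6): δ = 94.57°  ·
  (0,7): δ = 138.66°  ·
  (1,2): δ = 146.05°  ·
  (1,3): δ = 100.74°  ·
  (1,4): δ = 43.05°  ✓
  (1,5): δ = 21.45°  ✓
  (1,6): δ = 62.81°  ✓
  (1,7): δ = 106.89°  ·
  (2,3): δ = 134.70°  ·
  (2,4): δ = 77.00°  ·
  (2,5): δ = 12.51°  ✓
  (2,6): δ = 28.85°  ✓
  (2,7): δ = 72.94°  ·
  (3,4): δ = 122.30°  ·
  (3,5): δ = 57.81°  ✓
  (3,6): δ = 16.45°  ✓
  (3,7): δ = 27.64°  ✓
  (4,5): δ = 115.51°  ·
  (4,6): δ = 74.15°  ·
  (4,7): δ = 30.06°  ✓
  (5,6): δ = 138.64°  ·
  (5,7): δ = 94.55°  ·
  (6,7): δ = 135.91°  ·
antipodal pairs: 11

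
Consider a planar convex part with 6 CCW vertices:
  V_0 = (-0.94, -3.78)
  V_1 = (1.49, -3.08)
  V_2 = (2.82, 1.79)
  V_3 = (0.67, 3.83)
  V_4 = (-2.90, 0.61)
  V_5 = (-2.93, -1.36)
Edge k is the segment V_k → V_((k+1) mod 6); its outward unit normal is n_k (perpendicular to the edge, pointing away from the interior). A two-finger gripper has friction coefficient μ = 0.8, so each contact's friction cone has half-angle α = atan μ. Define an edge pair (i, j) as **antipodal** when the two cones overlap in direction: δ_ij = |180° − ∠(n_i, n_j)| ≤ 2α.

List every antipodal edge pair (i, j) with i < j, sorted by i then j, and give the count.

count = 8; pairs: (0,2), (0,3), (0,4), (1,3), (1,4), (1,5), (2,4), (2,5)

α = atan 0.8 = 38.66°;  2α = 77.32°
n_0 = (+0.2768, -0.9609)
n_1 = (+0.9647, -0.2635)
n_2 = (+0.6883, +0.7254)
n_3 = (-0.6698, +0.7426)
n_4 = (-0.9999, +0.0152)
n_5 = (-0.7724, -0.6351)
  (0,1): δ = 121.34°  ·
  (0,2): δ = 59.57°  ✓
  (0,3): δ = 25.98°  ✓
  (0,4): δ = 73.06°  ✓
  (0,5): δ = 113.36°  ·
  (1,2): δ = 118.22°  ·
  (1,3): δ = 32.68°  ✓
  (1,4): δ = 14.40°  ✓
  (1,5): δ = 54.71°  ✓
  (2,3): δ = 94.45°  ·
  (2,4): δ = 47.38°  ✓
  (2,5): δ = 7.07°  ✓
  (3,4): δ = 132.92°  ·
  (3,5): δ = 92.62°  ·
  (4,5): δ = 139.70°  ·
antipodal pairs: 8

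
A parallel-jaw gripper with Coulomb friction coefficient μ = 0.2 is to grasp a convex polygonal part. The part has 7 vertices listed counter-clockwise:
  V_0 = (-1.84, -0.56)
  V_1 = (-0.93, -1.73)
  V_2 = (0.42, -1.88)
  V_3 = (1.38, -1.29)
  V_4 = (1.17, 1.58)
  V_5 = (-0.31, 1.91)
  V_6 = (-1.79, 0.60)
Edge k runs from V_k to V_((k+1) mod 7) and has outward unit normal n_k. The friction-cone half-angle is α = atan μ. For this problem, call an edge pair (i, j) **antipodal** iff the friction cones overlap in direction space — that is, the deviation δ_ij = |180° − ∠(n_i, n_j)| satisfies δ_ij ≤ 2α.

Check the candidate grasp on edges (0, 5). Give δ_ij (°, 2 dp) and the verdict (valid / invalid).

α = atan 0.2 = 11.31°;  2α = 22.62°
edge 0: e_0 = (+0.91, -1.17);  n_0 = (-0.7894, -0.6139)
edge 5: e_5 = (-1.48, -1.31);  n_5 = (-0.6628, +0.7488)
∠(n_0, n_5) = 86.36°
δ = |180° − 86.36°| = 93.64°
93.64° > 2α = 22.62°  →  invalid

δ = 93.64°, invalid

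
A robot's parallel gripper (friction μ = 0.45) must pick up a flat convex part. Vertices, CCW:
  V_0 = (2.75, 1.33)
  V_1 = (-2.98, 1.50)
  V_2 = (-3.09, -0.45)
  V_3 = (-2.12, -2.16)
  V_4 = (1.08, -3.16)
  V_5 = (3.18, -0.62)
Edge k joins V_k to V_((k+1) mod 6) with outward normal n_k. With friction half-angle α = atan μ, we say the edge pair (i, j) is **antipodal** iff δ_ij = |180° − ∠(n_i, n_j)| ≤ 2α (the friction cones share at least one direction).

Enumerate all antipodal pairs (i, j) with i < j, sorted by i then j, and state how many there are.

count = 4; pairs: (0,3), (1,4), (1,5), (2,5)

α = atan 0.45 = 24.23°;  2α = 48.46°
n_0 = (+0.0297, +0.9996)
n_1 = (-0.9984, +0.0563)
n_2 = (-0.8698, -0.4934)
n_3 = (-0.2983, -0.9545)
n_4 = (+0.7707, -0.6372)
n_5 = (+0.9765, +0.2153)
  (0,1): δ = 91.53°  ·
  (0,2): δ = 58.74°  ·
  (0,3): δ = 15.65°  ✓
  (0,4): δ = 52.12°  ·
  (0,5): δ = 104.13°  ·
  (1,2): δ = 147.21°  ·
  (1,3): δ = 104.13°  ·
  (1,4): δ = 36.35°  ✓
  (1,5): δ = 15.66°  ✓
  (2,3): δ = 136.92°  ·
  (2,4): δ = 69.15°  ·
  (2,5): δ = 17.13°  ✓
  (3,4): δ = 112.23°  ·
  (3,5): δ = 60.21°  ·
  (4,5): δ = 127.98°  ·
antipodal pairs: 4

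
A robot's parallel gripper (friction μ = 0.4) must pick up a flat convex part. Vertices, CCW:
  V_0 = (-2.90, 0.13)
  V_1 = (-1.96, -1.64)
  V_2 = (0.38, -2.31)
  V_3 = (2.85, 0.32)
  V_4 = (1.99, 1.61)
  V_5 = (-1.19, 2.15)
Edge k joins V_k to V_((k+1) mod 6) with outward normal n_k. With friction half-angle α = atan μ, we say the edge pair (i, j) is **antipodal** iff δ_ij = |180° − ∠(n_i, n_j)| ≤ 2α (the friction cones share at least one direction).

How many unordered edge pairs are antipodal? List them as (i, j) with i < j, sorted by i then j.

count = 4; pairs: (0,3), (1,3), (1,4), (2,5)

α = atan 0.4 = 21.80°;  2α = 43.60°
n_0 = (-0.8832, -0.4690)
n_1 = (-0.2753, -0.9614)
n_2 = (+0.7289, -0.6846)
n_3 = (+0.8321, +0.5547)
n_4 = (+0.1674, +0.9859)
n_5 = (-0.7632, +0.6461)
  (0,1): δ = 133.95°  ·
  (0,2): δ = 71.17°  ·
  (0,3): δ = 5.72°  ✓
  (0,4): δ = 52.39°  ·
  (0,5): δ = 111.78°  ·
  (1,2): δ = 117.23°  ·
  (1,3): δ = 40.33°  ✓
  (1,4): δ = 6.34°  ✓
  (1,5): δ = 65.73°  ·
  (2,3): δ = 103.11°  ·
  (2,4): δ = 56.43°  ·
  (2,5): δ = 2.95°  ✓
  (3,4): δ = 133.33°  ·
  (3,5): δ = 73.94°  ·
  (4,5): δ = 120.61°  ·
antipodal pairs: 4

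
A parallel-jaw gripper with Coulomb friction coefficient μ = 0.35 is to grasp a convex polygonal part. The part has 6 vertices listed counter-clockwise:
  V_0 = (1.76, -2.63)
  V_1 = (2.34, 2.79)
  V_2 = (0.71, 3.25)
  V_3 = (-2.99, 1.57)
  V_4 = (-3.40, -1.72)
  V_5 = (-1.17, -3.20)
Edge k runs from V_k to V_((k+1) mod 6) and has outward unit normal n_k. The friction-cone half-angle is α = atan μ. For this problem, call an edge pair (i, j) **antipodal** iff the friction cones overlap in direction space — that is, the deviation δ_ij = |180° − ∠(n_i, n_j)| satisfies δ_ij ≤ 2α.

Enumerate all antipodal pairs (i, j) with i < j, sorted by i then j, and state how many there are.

α = atan 0.35 = 19.29°;  2α = 38.58°
n_0 = (+0.9943, -0.1064)
n_1 = (+0.2716, +0.9624)
n_2 = (-0.4134, +0.9105)
n_3 = (-0.9923, +0.1237)
n_4 = (-0.5530, -0.8332)
n_5 = (+0.1910, -0.9816)
  (0,1): δ = 99.65°  ·
  (0,2): δ = 59.47°  ·
  (0,3): δ = 1.00°  ✓
  (0,4): δ = 62.54°  ·
  (0,5): δ = 107.12°  ·
  (1,2): δ = 139.82°  ·
  (1,3): δ = 81.34°  ·
  (1,4): δ = 17.81°  ✓
  (1,5): δ = 26.77°  ✓
  (2,3): δ = 121.52°  ·
  (2,4): δ = 57.99°  ·
  (2,5): δ = 13.41°  ✓
  (3,4): δ = 116.47°  ·
  (3,5): δ = 71.89°  ·
  (4,5): δ = 135.42°  ·
antipodal pairs: 4

count = 4; pairs: (0,3), (1,4), (1,5), (2,5)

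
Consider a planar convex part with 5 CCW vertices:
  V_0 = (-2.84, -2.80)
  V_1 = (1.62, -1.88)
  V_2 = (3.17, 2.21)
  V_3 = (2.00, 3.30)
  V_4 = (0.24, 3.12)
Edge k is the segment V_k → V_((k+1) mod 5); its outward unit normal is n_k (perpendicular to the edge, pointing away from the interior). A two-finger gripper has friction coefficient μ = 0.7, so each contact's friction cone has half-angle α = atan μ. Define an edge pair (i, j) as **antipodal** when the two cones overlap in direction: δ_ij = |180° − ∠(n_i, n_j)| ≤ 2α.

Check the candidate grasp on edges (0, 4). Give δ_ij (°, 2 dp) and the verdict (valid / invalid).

δ = 50.86°, valid

α = atan 0.7 = 34.99°;  2α = 69.98°
edge 0: e_0 = (+4.46, +0.92);  n_0 = (+0.2020, -0.9794)
edge 4: e_4 = (-3.08, -5.92);  n_4 = (-0.8871, +0.4615)
∠(n_0, n_4) = 129.14°
δ = |180° − 129.14°| = 50.86°
50.86° ≤ 2α = 69.98°  →  valid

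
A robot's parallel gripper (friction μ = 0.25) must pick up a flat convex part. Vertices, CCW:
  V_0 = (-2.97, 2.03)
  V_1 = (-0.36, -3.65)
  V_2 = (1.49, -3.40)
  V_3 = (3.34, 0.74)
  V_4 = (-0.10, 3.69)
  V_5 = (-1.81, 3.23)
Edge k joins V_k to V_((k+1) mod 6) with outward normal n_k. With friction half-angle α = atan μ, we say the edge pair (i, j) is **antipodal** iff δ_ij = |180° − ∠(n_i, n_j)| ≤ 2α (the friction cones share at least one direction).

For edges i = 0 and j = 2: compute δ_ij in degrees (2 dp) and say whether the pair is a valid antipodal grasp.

α = atan 0.25 = 14.04°;  2α = 28.07°
edge 0: e_0 = (+2.61, -5.68);  n_0 = (-0.9087, -0.4175)
edge 2: e_2 = (+1.85, +4.14);  n_2 = (+0.9130, -0.4080)
∠(n_0, n_2) = 131.24°
δ = |180° − 131.24°| = 48.76°
48.76° > 2α = 28.07°  →  invalid

δ = 48.76°, invalid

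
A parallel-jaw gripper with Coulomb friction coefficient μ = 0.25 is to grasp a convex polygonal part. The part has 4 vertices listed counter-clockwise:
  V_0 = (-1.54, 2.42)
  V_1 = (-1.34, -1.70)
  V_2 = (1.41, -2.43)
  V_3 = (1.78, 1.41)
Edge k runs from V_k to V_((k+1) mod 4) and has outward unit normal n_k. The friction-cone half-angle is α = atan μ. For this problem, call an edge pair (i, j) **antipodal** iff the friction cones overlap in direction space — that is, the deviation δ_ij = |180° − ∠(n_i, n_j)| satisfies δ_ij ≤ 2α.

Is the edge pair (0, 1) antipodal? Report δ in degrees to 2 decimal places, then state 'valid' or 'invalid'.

δ = 107.65°, invalid

α = atan 0.25 = 14.04°;  2α = 28.07°
edge 0: e_0 = (+0.20, -4.12);  n_0 = (-0.9988, -0.0485)
edge 1: e_1 = (+2.75, -0.73);  n_1 = (-0.2566, -0.9665)
∠(n_0, n_1) = 72.35°
δ = |180° − 72.35°| = 107.65°
107.65° > 2α = 28.07°  →  invalid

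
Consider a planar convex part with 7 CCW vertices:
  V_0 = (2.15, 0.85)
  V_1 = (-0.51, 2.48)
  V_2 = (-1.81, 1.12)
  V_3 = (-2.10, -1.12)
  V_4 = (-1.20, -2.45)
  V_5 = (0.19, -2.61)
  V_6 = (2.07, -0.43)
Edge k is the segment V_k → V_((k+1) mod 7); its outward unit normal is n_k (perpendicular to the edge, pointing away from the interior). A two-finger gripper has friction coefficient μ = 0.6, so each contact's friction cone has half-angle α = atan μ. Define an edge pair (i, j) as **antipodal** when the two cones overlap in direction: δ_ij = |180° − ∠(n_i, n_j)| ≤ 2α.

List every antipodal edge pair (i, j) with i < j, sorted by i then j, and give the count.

count = 8; pairs: (0,3), (0,4), (1,4), (1,5), (1,6), (2,5), (2,6), (3,6)

α = atan 0.6 = 30.96°;  2α = 61.93°
n_0 = (+0.5225, +0.8526)
n_1 = (-0.7229, +0.6910)
n_2 = (-0.9917, +0.1284)
n_3 = (-0.8282, -0.5604)
n_4 = (-0.1144, -0.9934)
n_5 = (+0.7573, -0.6531)
n_6 = (+0.9981, -0.0624)
  (0,1): δ = 102.21°  ·
  (0,2): δ = 65.88°  ·
  (0,3): δ = 24.41°  ✓
  (0,4): δ = 24.93°  ✓
  (0,5): δ = 80.73°  ·
  (0,6): δ = 117.92°  ·
  (1,2): δ = 143.67°  ·
  (1,3): δ = 102.21°  ·
  (1,4): δ = 52.86°  ✓
  (1,5): δ = 2.93°  ✓
  (1,6): δ = 40.13°  ✓
  (2,3): δ = 138.54°  ·
  (2,4): δ = 89.19°  ·
  (2,5): δ = 33.40°  ✓
  (2,6): δ = 3.80°  ✓
  (3,4): δ = 130.65°  ·
  (3,5): δ = 74.86°  ·
  (3,6): δ = 37.66°  ✓
  (4,5): δ = 124.21°  ·
  (4,6): δ = 87.01°  ·
  (5,6): δ = 142.80°  ·
antipodal pairs: 8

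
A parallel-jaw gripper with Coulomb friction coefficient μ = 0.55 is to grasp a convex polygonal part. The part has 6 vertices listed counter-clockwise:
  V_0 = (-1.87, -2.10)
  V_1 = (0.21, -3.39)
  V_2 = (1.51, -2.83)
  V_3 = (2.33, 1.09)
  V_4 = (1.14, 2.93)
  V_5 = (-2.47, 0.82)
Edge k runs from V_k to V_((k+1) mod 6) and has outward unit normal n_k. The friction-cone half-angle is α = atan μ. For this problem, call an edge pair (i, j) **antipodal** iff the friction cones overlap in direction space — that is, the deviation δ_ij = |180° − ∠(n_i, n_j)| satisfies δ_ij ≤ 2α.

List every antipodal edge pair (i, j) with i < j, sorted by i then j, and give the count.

α = atan 0.55 = 28.81°;  2α = 57.62°
n_0 = (-0.5271, -0.8498)
n_1 = (+0.3956, -0.9184)
n_2 = (+0.9788, -0.2048)
n_3 = (+0.8397, +0.5431)
n_4 = (-0.5046, +0.8633)
n_5 = (-0.9795, -0.2013)
  (0,1): δ = 124.89°  ·
  (0,2): δ = 70.01°  ·
  (0,3): δ = 25.30°  ✓
  (0,4): δ = 62.11°  ·
  (0,5): δ = 133.42°  ·
  (1,2): δ = 125.12°  ·
  (1,3): δ = 80.41°  ·
  (1,4): δ = 7.00°  ✓
  (1,5): δ = 78.31°  ·
  (2,3): δ = 135.29°  ·
  (2,4): δ = 47.88°  ✓
  (2,5): δ = 23.43°  ✓
  (3,4): δ = 92.59°  ·
  (3,5): δ = 21.28°  ✓
  (4,5): δ = 108.69°  ·
antipodal pairs: 5

count = 5; pairs: (0,3), (1,4), (2,4), (2,5), (3,5)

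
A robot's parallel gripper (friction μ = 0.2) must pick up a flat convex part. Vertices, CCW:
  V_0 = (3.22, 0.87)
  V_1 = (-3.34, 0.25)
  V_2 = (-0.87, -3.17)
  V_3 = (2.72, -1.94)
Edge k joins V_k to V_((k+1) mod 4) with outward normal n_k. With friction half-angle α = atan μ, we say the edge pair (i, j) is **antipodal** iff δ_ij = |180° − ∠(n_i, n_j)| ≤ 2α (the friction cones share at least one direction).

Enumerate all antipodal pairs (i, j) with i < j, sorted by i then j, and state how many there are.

count = 1; pairs: (0,2)

α = atan 0.2 = 11.31°;  2α = 22.62°
n_0 = (-0.0941, +0.9956)
n_1 = (-0.8107, -0.5855)
n_2 = (+0.3241, -0.9460)
n_3 = (+0.9845, -0.1752)
  (0,1): δ = 59.56°  ·
  (0,2): δ = 13.51°  ✓
  (0,3): δ = 74.51°  ·
  (1,2): δ = 106.93°  ·
  (1,3): δ = 45.93°  ·
  (2,3): δ = 119.00°  ·
antipodal pairs: 1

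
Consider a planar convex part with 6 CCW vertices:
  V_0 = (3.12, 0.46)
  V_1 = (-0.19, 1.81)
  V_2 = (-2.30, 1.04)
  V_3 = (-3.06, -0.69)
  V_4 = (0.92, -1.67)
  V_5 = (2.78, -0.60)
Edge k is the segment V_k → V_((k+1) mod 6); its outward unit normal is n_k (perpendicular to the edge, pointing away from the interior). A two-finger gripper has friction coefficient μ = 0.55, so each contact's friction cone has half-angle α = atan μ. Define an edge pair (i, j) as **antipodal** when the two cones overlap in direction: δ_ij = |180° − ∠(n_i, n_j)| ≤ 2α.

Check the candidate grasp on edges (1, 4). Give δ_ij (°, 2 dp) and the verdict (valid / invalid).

α = atan 0.55 = 28.81°;  2α = 57.62°
edge 1: e_1 = (-2.11, -0.77);  n_1 = (-0.3428, +0.9394)
edge 4: e_4 = (+1.86, +1.07);  n_4 = (+0.4986, -0.8668)
∠(n_1, n_4) = 170.14°
δ = |180° − 170.14°| = 9.86°
9.86° ≤ 2α = 57.62°  →  valid

δ = 9.86°, valid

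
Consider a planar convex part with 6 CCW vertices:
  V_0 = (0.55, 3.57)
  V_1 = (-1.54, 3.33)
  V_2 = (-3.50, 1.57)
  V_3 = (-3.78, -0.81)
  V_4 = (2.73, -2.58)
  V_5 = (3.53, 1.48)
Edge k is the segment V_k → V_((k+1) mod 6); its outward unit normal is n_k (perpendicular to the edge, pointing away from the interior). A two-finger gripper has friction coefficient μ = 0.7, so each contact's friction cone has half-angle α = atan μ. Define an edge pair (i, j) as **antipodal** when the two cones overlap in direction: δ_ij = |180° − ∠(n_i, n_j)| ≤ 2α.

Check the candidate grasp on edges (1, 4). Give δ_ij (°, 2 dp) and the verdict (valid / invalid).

α = atan 0.7 = 34.99°;  2α = 69.98°
edge 1: e_1 = (-1.96, -1.76);  n_1 = (-0.6681, +0.7440)
edge 4: e_4 = (+0.80, +4.06);  n_4 = (+0.9811, -0.1933)
∠(n_1, n_4) = 143.07°
δ = |180° − 143.07°| = 36.93°
36.93° ≤ 2α = 69.98°  →  valid

δ = 36.93°, valid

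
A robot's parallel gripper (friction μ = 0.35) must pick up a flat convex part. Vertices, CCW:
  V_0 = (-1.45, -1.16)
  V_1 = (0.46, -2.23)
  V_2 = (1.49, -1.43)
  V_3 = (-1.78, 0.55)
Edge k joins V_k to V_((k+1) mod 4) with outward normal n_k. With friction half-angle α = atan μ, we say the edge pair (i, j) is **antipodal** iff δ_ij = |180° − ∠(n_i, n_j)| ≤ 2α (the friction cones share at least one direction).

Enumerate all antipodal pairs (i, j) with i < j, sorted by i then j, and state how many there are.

count = 1; pairs: (0,2)

α = atan 0.35 = 19.29°;  2α = 38.58°
n_0 = (-0.4887, -0.8724)
n_1 = (+0.6134, -0.7898)
n_2 = (+0.5180, +0.8554)
n_3 = (-0.9819, -0.1895)
  (0,1): δ = 112.91°  ·
  (0,2): δ = 1.94°  ✓
  (0,3): δ = 130.18°  ·
  (1,2): δ = 69.03°  ·
  (1,3): δ = 63.09°  ·
  (2,3): δ = 47.88°  ·
antipodal pairs: 1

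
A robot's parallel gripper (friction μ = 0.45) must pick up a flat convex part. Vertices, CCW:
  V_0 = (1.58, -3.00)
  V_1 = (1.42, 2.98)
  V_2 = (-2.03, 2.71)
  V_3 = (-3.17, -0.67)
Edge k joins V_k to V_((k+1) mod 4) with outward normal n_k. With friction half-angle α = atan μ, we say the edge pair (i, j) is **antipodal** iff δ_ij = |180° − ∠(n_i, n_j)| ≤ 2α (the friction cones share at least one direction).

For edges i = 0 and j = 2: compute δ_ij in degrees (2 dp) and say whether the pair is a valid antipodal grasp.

δ = 20.17°, valid

α = atan 0.45 = 24.23°;  2α = 48.46°
edge 0: e_0 = (-0.16, +5.98);  n_0 = (+0.9996, +0.0267)
edge 2: e_2 = (-1.14, -3.38);  n_2 = (-0.9476, +0.3196)
∠(n_0, n_2) = 159.83°
δ = |180° − 159.83°| = 20.17°
20.17° ≤ 2α = 48.46°  →  valid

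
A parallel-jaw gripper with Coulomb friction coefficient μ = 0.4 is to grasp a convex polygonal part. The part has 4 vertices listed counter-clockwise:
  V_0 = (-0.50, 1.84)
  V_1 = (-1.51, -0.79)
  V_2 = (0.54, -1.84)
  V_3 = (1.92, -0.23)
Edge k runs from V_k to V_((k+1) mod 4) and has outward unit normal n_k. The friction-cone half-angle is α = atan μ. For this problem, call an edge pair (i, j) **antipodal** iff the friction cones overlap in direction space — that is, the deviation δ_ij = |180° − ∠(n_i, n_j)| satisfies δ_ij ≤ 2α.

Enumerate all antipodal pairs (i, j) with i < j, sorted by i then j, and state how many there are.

count = 2; pairs: (0,2), (1,3)

α = atan 0.4 = 21.80°;  2α = 43.60°
n_0 = (-0.9335, +0.3585)
n_1 = (-0.4559, -0.8900)
n_2 = (+0.7593, -0.6508)
n_3 = (+0.6500, +0.7599)
  (0,1): δ = 96.11°  ·
  (0,2): δ = 19.59°  ✓
  (0,3): δ = 70.47°  ·
  (1,2): δ = 103.48°  ·
  (1,3): δ = 13.42°  ✓
  (2,3): δ = 89.94°  ·
antipodal pairs: 2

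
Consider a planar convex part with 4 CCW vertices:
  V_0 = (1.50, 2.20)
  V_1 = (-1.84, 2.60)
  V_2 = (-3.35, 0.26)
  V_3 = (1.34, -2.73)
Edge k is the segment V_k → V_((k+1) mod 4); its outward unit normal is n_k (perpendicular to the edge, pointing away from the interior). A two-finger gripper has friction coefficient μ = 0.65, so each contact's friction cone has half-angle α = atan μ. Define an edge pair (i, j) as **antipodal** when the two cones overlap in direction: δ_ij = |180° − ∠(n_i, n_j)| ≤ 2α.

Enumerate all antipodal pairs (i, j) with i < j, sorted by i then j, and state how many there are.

count = 3; pairs: (0,2), (1,3), (2,3)

α = atan 0.65 = 33.02°;  2α = 66.05°
n_0 = (+0.1189, +0.9929)
n_1 = (-0.8402, +0.5422)
n_2 = (-0.5376, -0.8432)
n_3 = (+0.9995, -0.0324)
  (0,1): δ = 116.00°  ·
  (0,2): δ = 25.69°  ✓
  (0,3): δ = 94.97°  ·
  (1,2): δ = 89.68°  ·
  (1,3): δ = 30.98°  ✓
  (2,3): δ = 59.34°  ✓
antipodal pairs: 3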